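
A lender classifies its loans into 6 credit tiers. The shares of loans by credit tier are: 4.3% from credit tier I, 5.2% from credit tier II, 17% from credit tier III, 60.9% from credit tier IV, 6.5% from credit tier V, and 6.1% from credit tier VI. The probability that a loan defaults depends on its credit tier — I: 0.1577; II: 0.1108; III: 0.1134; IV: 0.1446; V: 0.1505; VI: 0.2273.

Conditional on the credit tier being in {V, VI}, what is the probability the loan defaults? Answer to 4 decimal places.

Let S = {V, VI}.
P(S) = 0.065 + 0.061 = 0.126.
P(D ∩ S) = 0.1505·0.065 + 0.2273·0.061 = 0.0097825 + 0.0138653 = 0.0236478.
P(D | S) = 0.0236478 / 0.126 = 0.187681…

0.1877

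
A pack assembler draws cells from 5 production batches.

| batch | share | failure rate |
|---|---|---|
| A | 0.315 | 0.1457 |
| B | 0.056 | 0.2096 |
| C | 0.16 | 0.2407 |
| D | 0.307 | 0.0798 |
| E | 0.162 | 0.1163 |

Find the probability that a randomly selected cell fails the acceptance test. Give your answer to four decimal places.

P(F) = P(F|A)·P(A) + P(F|B)·P(B) + P(F|C)·P(C) + P(F|D)·P(D) + P(F|E)·P(E)
      = 0.1457·0.315 + 0.2096·0.056 + 0.2407·0.16 + 0.0798·0.307 + 0.1163·0.162
      = 0.0458955 + 0.0117376 + 0.038512 + 0.0244986 + 0.0188406 = 0.1394843

0.1395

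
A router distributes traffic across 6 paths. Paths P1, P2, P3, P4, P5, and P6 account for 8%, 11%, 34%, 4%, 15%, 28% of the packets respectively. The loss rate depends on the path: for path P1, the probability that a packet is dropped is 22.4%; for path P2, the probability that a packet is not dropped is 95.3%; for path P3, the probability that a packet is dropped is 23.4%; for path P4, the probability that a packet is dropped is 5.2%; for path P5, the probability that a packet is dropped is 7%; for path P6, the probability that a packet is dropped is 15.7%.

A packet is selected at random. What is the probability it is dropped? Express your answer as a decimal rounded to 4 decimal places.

P(L) ≈ 0.1592

P(L|P2) = 1 − 0.953 = 0.047.
Using total probability over the partition,
P(L) = P(L|P1)·P(P1) + P(L|P2)·P(P2) + P(L|P3)·P(P3) + P(L|P4)·P(P4) + P(L|P5)·P(P5) + P(L|P6)·P(P6)
      = 0.224·0.08 + 0.047·0.11 + 0.234·0.34 + 0.052·0.04 + 0.07·0.15 + 0.157·0.28
      = 0.01792 + 0.00517 + 0.07956 + 0.00208 + 0.0105 + 0.04396 = 0.15919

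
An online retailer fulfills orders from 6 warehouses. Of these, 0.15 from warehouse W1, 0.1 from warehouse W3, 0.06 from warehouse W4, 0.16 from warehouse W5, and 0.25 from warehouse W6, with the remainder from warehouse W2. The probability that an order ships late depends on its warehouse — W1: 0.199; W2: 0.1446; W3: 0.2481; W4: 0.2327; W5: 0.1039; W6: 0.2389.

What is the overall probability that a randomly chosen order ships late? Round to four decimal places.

P(L) ≈ 0.1855

P(W2) = 1 − (0.15 + 0.1 + 0.06 + 0.16 + 0.25) = 0.28.
P(L) = P(L|W1)·P(W1) + P(L|W2)·P(W2) + P(L|W3)·P(W3) + P(L|W4)·P(W4) + P(L|W5)·P(W5) + P(L|W6)·P(W6)
      = 0.199·0.15 + 0.1446·0.28 + 0.2481·0.1 + 0.2327·0.06 + 0.1039·0.16 + 0.2389·0.25
      = 0.02985 + 0.040488 + 0.02481 + 0.013962 + 0.016624 + 0.059725 = 0.185459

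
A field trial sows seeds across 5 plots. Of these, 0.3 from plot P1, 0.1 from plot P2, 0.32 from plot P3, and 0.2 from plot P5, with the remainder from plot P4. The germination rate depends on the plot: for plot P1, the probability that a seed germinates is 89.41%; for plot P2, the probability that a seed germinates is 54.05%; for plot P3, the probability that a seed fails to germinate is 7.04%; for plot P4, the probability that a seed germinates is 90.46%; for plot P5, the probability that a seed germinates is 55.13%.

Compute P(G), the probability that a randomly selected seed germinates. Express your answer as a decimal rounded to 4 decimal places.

P(G) ≈ 0.8024

P(P4) = 1 − (0.3 + 0.1 + 0.32 + 0.2) = 0.08.
P(G|P3) = 1 − 0.0704 = 0.9296.
P(G) = P(G|P1)·P(P1) + P(G|P2)·P(P2) + P(G|P3)·P(P3) + P(G|P4)·P(P4) + P(G|P5)·P(P5)
      = 0.8941·0.3 + 0.5405·0.1 + 0.9296·0.32 + 0.9046·0.08 + 0.5513·0.2
      = 0.26823 + 0.05405 + 0.297472 + 0.072368 + 0.11026 = 0.80238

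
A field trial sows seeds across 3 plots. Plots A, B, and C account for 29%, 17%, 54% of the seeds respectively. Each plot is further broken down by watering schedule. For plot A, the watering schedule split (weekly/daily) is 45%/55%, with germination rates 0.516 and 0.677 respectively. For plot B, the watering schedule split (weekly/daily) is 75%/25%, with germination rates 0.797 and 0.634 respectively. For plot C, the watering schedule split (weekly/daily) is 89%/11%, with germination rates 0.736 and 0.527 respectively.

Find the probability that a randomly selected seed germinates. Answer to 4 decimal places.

0.6889

P(G|A) = 0.45·0.516 + 0.55·0.677 = 0.2322 + 0.37235 = 0.60455
P(G|B) = 0.75·0.797 + 0.25·0.634 = 0.59775 + 0.1585 = 0.75625
P(G|C) = 0.89·0.736 + 0.11·0.527 = 0.65504 + 0.05797 = 0.71301
By total probability over the outer partition,
P(G) = 0.29·0.60455 + 0.17·0.75625 + 0.54·0.71301
      = 0.1753195 + 0.1285625 + 0.3850254 = 0.6889074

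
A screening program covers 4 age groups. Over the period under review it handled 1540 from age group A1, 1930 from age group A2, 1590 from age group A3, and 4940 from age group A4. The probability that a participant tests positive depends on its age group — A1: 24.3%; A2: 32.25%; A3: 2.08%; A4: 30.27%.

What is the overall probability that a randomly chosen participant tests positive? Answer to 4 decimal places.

Total: 1540 + 1930 + 1590 + 4940 = 10000.
P(A1) = 1540/10000 = 0.154. P(A2) = 1930/10000 = 0.193. P(A3) = 1590/10000 = 0.159. P(A4) = 4940/10000 = 0.494.
P(T) = P(T|A1)·P(A1) + P(T|A2)·P(A2) + P(T|A3)·P(A3) + P(T|A4)·P(A4)
      = 0.243·0.154 + 0.3225·0.193 + 0.0208·0.159 + 0.3027·0.494
      = 0.037422 + 0.0622425 + 0.0033072 + 0.1495338 = 0.2525055

0.2525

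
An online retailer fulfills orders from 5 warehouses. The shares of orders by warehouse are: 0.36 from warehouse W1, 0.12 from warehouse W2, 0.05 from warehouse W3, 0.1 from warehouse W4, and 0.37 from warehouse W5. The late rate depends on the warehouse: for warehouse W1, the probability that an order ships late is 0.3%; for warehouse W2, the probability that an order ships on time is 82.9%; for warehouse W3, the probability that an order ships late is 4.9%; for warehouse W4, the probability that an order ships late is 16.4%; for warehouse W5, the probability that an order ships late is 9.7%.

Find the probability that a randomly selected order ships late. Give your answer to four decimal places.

P(L|W2) = 1 − 0.829 = 0.171.
P(L) = P(L|W1)·P(W1) + P(L|W2)·P(W2) + P(L|W3)·P(W3) + P(L|W4)·P(W4) + P(L|W5)·P(W5)
      = 0.003·0.36 + 0.171·0.12 + 0.049·0.05 + 0.164·0.1 + 0.097·0.37
      = 0.00108 + 0.02052 + 0.00245 + 0.0164 + 0.03589 = 0.07634

0.0763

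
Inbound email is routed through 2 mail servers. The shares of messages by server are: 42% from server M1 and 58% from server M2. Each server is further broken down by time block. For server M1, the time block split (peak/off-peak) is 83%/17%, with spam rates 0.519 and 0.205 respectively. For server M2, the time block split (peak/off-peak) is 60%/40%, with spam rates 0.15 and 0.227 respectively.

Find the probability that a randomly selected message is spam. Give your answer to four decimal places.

P(S|M1) = 0.83·0.519 + 0.17·0.205 = 0.43077 + 0.03485 = 0.46562
P(S|M2) = 0.6·0.15 + 0.4·0.227 = 0.09 + 0.0908 = 0.1808
Then overall,
P(S) = 0.42·0.46562 + 0.58·0.1808
      = 0.1955604 + 0.104864 = 0.3004244

0.3004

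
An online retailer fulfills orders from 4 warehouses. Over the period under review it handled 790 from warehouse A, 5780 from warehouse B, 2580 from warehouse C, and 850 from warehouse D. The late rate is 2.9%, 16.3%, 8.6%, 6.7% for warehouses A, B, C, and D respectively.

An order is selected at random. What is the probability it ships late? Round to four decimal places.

Total: 790 + 5780 + 2580 + 850 = 10000.
P(A) = 790/10000 = 0.079. P(B) = 5780/10000 = 0.578. P(C) = 2580/10000 = 0.258. P(D) = 850/10000 = 0.085.
By the law of total probability,
P(L) = P(L|A)·P(A) + P(L|B)·P(B) + P(L|C)·P(C) + P(L|D)·P(D)
      = 0.029·0.079 + 0.163·0.578 + 0.086·0.258 + 0.067·0.085
      = 0.002291 + 0.094214 + 0.022188 + 0.005695 = 0.124388

0.1244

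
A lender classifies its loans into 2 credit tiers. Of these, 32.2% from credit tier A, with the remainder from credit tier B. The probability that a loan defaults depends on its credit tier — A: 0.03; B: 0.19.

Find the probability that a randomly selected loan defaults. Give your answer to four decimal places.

P(B) = 1 − (0.322) = 0.678.
P(D) = P(D|A)·P(A) + P(D|B)·P(B)
      = 0.03·0.322 + 0.19·0.678
      = 0.00966 + 0.12882 = 0.13848

P(D) ≈ 0.1385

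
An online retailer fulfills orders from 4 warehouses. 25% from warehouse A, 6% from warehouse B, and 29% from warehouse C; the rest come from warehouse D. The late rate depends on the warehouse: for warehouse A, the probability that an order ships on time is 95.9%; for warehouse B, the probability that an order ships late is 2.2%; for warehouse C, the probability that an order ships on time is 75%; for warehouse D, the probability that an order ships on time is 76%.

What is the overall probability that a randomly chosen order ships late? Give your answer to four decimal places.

P(L) ≈ 0.1801

P(D) = 1 − (0.25 + 0.06 + 0.29) = 0.4.
P(L|A) = 1 − 0.959 = 0.041.
P(L|C) = 1 − 0.75 = 0.25.
P(L|D) = 1 − 0.76 = 0.24.
P(L) = P(L|A)·P(A) + P(L|B)·P(B) + P(L|C)·P(C) + P(L|D)·P(D)
      = 0.041·0.25 + 0.022·0.06 + 0.25·0.29 + 0.24·0.4
      = 0.01025 + 0.00132 + 0.0725 + 0.096 = 0.18007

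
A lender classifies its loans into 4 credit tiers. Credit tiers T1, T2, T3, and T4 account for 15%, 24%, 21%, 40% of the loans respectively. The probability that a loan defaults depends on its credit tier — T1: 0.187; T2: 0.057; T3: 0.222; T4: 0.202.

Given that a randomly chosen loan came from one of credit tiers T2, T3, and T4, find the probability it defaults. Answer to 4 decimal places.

Let S = {T2, T3, T4}.
P(S) = 0.24 + 0.21 + 0.4 = 0.85.
P(D ∩ S) = 0.057·0.24 + 0.222·0.21 + 0.202·0.4 = 0.01368 + 0.04662 + 0.0808 = 0.1411.
P(D | S) = 0.1411 / 0.85 = 0.166000…

0.1660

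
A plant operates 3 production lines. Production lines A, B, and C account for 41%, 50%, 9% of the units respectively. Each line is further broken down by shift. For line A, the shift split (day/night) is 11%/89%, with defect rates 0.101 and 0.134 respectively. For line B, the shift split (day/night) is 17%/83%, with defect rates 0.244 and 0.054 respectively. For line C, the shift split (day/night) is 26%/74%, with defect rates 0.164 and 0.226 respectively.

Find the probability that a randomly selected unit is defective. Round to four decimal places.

P(D) ≈ 0.1155

P(D|A) = 0.11·0.101 + 0.89·0.134 = 0.01111 + 0.11926 = 0.13037
P(D|B) = 0.17·0.244 + 0.83·0.054 = 0.04148 + 0.04482 = 0.0863
P(D|C) = 0.26·0.164 + 0.74·0.226 = 0.04264 + 0.16724 = 0.20988
By total probability over the outer partition,
P(D) = 0.41·0.13037 + 0.5·0.0863 + 0.09·0.20988
      = 0.0534517 + 0.04315 + 0.0188892 = 0.1154909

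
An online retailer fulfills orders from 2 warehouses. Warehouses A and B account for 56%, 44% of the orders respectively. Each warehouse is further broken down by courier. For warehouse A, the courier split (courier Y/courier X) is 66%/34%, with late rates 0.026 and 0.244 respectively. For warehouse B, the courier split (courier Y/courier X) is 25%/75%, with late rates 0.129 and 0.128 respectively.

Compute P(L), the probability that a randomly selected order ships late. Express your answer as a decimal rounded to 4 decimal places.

P(L|A) = 0.66·0.026 + 0.34·0.244 = 0.01716 + 0.08296 = 0.10012
P(L|B) = 0.25·0.129 + 0.75·0.128 = 0.03225 + 0.096 = 0.12825
By total probability over the outer partition,
P(L) = 0.56·0.10012 + 0.44·0.12825
      = 0.0560672 + 0.05643 = 0.1124972

0.1125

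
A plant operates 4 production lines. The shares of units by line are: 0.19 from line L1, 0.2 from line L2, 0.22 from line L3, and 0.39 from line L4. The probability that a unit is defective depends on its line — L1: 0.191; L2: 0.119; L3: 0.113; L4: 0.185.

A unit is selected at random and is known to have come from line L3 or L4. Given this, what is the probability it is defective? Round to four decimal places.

Let S = {L3, L4}.
P(S) = 0.22 + 0.39 = 0.61.
P(D ∩ S) = 0.113·0.22 + 0.185·0.39 = 0.02486 + 0.07215 = 0.09701.
P(D | S) = 0.09701 / 0.61 = 0.159033…

0.1590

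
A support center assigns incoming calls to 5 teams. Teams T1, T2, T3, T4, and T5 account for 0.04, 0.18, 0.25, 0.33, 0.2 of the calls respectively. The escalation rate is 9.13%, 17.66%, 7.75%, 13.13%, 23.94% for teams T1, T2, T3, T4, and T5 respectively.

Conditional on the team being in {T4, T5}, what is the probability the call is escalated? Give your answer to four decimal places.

Let S = {T4, T5}.
P(S) = 0.33 + 0.2 = 0.53.
P(E ∩ S) = 0.1313·0.33 + 0.2394·0.2 = 0.043329 + 0.04788 = 0.091209.
P(E | S) = 0.091209 / 0.53 = 0.172092…

0.1721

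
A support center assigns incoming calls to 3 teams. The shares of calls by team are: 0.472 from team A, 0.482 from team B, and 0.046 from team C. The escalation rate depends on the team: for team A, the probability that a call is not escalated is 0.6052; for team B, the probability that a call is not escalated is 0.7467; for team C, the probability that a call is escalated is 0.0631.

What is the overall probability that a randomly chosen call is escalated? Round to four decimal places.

0.3113

P(E|A) = 1 − 0.6052 = 0.3948.
P(E|B) = 1 − 0.7467 = 0.2533.
P(E) = P(E|A)·P(A) + P(E|B)·P(B) + P(E|C)·P(C)
      = 0.3948·0.472 + 0.2533·0.482 + 0.0631·0.046
      = 0.1863456 + 0.1220906 + 0.0029026 = 0.3113388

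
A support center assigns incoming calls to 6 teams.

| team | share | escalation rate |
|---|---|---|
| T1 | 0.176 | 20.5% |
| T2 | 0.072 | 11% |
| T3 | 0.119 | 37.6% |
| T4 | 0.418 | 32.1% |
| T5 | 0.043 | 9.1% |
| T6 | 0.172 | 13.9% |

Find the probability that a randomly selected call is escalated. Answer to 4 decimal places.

By the law of total probability,
P(E) = P(E|T1)·P(T1) + P(E|T2)·P(T2) + P(E|T3)·P(T3) + P(E|T4)·P(T4) + P(E|T5)·P(T5) + P(E|T6)·P(T6)
      = 0.205·0.176 + 0.11·0.072 + 0.376·0.119 + 0.321·0.418 + 0.091·0.043 + 0.139·0.172
      = 0.03608 + 0.00792 + 0.044744 + 0.134178 + 0.003913 + 0.023908 = 0.250743

0.2507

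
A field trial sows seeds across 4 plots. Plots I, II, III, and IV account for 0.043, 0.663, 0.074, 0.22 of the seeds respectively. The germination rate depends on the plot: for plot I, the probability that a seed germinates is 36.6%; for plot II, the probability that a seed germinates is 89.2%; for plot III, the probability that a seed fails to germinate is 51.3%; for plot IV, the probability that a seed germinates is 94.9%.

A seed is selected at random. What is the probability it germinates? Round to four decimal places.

0.8520

P(G|III) = 1 − 0.513 = 0.487.
P(G) = P(G|I)·P(I) + P(G|II)·P(II) + P(G|III)·P(III) + P(G|IV)·P(IV)
      = 0.366·0.043 + 0.892·0.663 + 0.487·0.074 + 0.949·0.22
      = 0.015738 + 0.591396 + 0.036038 + 0.20878 = 0.851952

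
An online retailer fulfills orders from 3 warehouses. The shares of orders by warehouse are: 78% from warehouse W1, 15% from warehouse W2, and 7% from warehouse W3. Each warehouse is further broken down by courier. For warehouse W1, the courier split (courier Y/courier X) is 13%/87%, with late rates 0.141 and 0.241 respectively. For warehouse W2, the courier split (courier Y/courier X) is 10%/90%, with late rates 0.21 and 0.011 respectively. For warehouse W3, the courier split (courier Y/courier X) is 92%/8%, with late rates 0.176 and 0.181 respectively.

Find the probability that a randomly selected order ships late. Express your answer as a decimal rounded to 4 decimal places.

0.1948

P(L|W1) = 0.13·0.141 + 0.87·0.241 = 0.01833 + 0.20967 = 0.228
P(L|W2) = 0.1·0.21 + 0.9·0.011 = 0.021 + 0.0099 = 0.0309
P(L|W3) = 0.92·0.176 + 0.08·0.181 = 0.16192 + 0.01448 = 0.1764
By total probability over the outer partition,
P(L) = 0.78·0.228 + 0.15·0.0309 + 0.07·0.1764
      = 0.17784 + 0.004635 + 0.012348 = 0.194823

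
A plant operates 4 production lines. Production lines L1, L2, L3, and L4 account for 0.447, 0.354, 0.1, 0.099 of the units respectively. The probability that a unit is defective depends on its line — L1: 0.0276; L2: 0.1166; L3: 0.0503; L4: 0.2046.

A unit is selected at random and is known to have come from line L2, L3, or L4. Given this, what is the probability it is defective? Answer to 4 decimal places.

P(D|S) ≈ 0.1204

Let S = {L2, L3, L4}.
P(S) = 0.354 + 0.1 + 0.099 = 0.553.
P(D ∩ S) = 0.1166·0.354 + 0.0503·0.1 + 0.2046·0.099 = 0.0412764 + 0.00503 + 0.0202554 = 0.0665618.
P(D | S) = 0.0665618 / 0.553 = 0.120365…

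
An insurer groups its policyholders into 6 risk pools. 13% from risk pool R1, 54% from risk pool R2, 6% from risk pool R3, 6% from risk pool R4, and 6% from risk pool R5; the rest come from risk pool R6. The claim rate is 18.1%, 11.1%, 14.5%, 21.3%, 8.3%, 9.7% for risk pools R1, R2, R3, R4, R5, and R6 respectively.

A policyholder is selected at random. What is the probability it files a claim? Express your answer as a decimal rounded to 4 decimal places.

0.1245

P(R6) = 1 − (0.13 + 0.54 + 0.06 + 0.06 + 0.06) = 0.15.
Summing over the partition,
P(C) = P(C|R1)·P(R1) + P(C|R2)·P(R2) + P(C|R3)·P(R3) + P(C|R4)·P(R4) + P(C|R5)·P(R5) + P(C|R6)·P(R6)
      = 0.181·0.13 + 0.111·0.54 + 0.145·0.06 + 0.213·0.06 + 0.083·0.06 + 0.097·0.15
      = 0.02353 + 0.05994 + 0.0087 + 0.01278 + 0.00498 + 0.01455 = 0.12448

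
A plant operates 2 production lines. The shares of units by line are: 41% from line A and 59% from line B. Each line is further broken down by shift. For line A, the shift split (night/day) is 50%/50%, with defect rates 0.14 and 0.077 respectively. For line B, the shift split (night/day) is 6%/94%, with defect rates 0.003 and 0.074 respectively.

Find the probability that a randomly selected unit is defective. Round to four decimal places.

P(D) ≈ 0.0856

P(D|A) = 0.5·0.14 + 0.5·0.077 = 0.07 + 0.0385 = 0.1085
P(D|B) = 0.06·0.003 + 0.94·0.074 = 0.00018 + 0.06956 = 0.06974
By total probability over the outer partition,
P(D) = 0.41·0.1085 + 0.59·0.06974
      = 0.044485 + 0.0411466 = 0.0856316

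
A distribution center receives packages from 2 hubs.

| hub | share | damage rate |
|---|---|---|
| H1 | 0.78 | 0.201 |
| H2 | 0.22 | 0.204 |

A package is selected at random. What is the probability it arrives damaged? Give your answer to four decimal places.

P(D) ≈ 0.2017

P(D) = P(D|H1)·P(H1) + P(D|H2)·P(H2)
      = 0.201·0.78 + 0.204·0.22
      = 0.15678 + 0.04488 = 0.20166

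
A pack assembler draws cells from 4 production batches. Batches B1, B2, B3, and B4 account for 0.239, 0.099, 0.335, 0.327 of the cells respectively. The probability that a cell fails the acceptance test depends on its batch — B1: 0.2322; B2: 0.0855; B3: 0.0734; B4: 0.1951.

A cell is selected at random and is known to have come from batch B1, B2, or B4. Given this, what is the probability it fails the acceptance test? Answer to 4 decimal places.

0.1921

Let S = {B1, B2, B4}.
P(S) = 0.239 + 0.099 + 0.327 = 0.665.
P(F ∩ S) = 0.2322·0.239 + 0.0855·0.099 + 0.1951·0.327 = 0.0554958 + 0.0084645 + 0.0637977 = 0.127758.
P(F | S) = 0.127758 / 0.665 = 0.192117…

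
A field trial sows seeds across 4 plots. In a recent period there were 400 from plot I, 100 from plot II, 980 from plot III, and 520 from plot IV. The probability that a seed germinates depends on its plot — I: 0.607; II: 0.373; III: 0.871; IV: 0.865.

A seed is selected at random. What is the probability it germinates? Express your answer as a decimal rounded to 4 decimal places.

0.7917

Total: 400 + 100 + 980 + 520 = 2000.
P(I) = 400/2000 = 0.2. P(II) = 100/2000 = 0.05. P(III) = 980/2000 = 0.49. P(IV) = 520/2000 = 0.26.
By the law of total probability,
P(G) = P(G|I)·P(I) + P(G|II)·P(II) + P(G|III)·P(III) + P(G|IV)·P(IV)
      = 0.607·0.2 + 0.373·0.05 + 0.871·0.49 + 0.865·0.26
      = 0.1214 + 0.01865 + 0.42679 + 0.2249 = 0.79174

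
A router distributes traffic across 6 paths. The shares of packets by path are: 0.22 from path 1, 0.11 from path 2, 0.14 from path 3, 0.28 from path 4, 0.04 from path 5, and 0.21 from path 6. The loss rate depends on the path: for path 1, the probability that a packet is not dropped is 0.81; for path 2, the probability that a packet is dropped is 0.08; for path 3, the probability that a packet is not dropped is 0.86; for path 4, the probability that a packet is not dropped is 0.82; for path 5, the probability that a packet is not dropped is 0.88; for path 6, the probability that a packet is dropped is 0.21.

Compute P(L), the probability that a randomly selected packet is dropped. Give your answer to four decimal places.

P(L|1) = 1 − 0.81 = 0.19.
P(L|3) = 1 − 0.86 = 0.14.
P(L|4) = 1 − 0.82 = 0.18.
P(L|5) = 1 − 0.88 = 0.12.
By the law of total probability,
P(L) = P(L|1)·P(1) + P(L|2)·P(2) + P(L|3)·P(3) + P(L|4)·P(4) + P(L|5)·P(5) + P(L|6)·P(6)
      = 0.19·0.22 + 0.08·0.11 + 0.14·0.14 + 0.18·0.28 + 0.12·0.04 + 0.21·0.21
      = 0.0418 + 0.0088 + 0.0196 + 0.0504 + 0.0048 + 0.0441 = 0.1695

P(L) ≈ 0.1695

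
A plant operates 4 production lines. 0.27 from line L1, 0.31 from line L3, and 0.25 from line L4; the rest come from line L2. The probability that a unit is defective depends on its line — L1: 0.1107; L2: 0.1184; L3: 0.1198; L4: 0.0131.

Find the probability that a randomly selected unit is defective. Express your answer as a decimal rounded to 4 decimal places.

P(L2) = 1 − (0.27 + 0.31 + 0.25) = 0.17.
By the law of total probability,
P(D) = P(D|L1)·P(L1) + P(D|L2)·P(L2) + P(D|L3)·P(L3) + P(D|L4)·P(L4)
      = 0.1107·0.27 + 0.1184·0.17 + 0.1198·0.31 + 0.0131·0.25
      = 0.029889 + 0.020128 + 0.037138 + 0.003275 = 0.09043

0.0904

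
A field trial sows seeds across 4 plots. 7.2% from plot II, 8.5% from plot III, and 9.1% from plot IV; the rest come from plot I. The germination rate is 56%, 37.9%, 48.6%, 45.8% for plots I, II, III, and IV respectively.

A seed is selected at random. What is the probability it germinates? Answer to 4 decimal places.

P(G) ≈ 0.5314

P(I) = 1 − (0.072 + 0.085 + 0.091) = 0.752.
P(G) = P(G|I)·P(I) + P(G|II)·P(II) + P(G|III)·P(III) + P(G|IV)·P(IV)
      = 0.56·0.752 + 0.379·0.072 + 0.486·0.085 + 0.458·0.091
      = 0.42112 + 0.027288 + 0.04131 + 0.041678 = 0.531396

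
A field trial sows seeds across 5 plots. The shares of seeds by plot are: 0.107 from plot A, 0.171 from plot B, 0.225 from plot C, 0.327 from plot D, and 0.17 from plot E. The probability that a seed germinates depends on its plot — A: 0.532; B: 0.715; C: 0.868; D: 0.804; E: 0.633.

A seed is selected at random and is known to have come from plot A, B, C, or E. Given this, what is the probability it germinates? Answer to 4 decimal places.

0.7163

Let S = {A, B, C, E}.
P(S) = 0.107 + 0.171 + 0.225 + 0.17 = 0.673.
P(G ∩ S) = 0.532·0.107 + 0.715·0.171 + 0.868·0.225 + 0.633·0.17 = 0.056924 + 0.122265 + 0.1953 + 0.10761 = 0.482099.
P(G | S) = 0.482099 / 0.673 = 0.716343…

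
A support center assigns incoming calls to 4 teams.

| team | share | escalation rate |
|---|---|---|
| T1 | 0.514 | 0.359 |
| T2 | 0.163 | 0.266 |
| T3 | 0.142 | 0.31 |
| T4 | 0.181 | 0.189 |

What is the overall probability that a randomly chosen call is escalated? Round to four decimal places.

P(E) ≈ 0.3061

Summing over the partition,
P(E) = P(E|T1)·P(T1) + P(E|T2)·P(T2) + P(E|T3)·P(T3) + P(E|T4)·P(T4)
      = 0.359·0.514 + 0.266·0.163 + 0.31·0.142 + 0.189·0.181
      = 0.184526 + 0.043358 + 0.04402 + 0.034209 = 0.306113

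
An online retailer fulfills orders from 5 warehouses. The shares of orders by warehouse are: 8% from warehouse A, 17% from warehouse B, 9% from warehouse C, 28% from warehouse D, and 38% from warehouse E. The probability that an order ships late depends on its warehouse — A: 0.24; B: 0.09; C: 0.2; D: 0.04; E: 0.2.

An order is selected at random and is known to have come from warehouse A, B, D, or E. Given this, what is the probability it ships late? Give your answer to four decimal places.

Let S = {A, B, D, E}.
P(S) = 0.08 + 0.17 + 0.28 + 0.38 = 0.91.
P(L ∩ S) = 0.24·0.08 + 0.09·0.17 + 0.04·0.28 + 0.2·0.38 = 0.0192 + 0.0153 + 0.0112 + 0.076 = 0.1217.
P(L | S) = 0.1217 / 0.91 = 0.133736…

0.1337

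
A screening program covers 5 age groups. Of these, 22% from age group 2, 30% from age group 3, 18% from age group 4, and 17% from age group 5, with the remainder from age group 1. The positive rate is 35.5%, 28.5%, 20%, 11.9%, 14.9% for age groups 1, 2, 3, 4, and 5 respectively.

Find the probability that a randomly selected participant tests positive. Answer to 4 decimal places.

P(T) ≈ 0.2156

P(1) = 1 − (0.22 + 0.3 + 0.18 + 0.17) = 0.13.
By the law of total probability,
P(T) = P(T|1)·P(1) + P(T|2)·P(2) + P(T|3)·P(3) + P(T|4)·P(4) + P(T|5)·P(5)
      = 0.355·0.13 + 0.285·0.22 + 0.2·0.3 + 0.119·0.18 + 0.149·0.17
      = 0.04615 + 0.0627 + 0.06 + 0.02142 + 0.02533 = 0.2156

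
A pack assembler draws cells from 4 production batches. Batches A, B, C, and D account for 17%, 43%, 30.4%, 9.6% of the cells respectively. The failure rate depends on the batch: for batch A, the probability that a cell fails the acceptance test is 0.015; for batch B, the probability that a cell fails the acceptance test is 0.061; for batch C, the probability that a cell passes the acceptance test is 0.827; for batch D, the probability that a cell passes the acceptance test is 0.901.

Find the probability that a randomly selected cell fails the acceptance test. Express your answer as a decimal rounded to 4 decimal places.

P(F|C) = 1 − 0.827 = 0.173.
P(F|D) = 1 − 0.901 = 0.099.
Using total probability over the partition,
P(F) = P(F|A)·P(A) + P(F|B)·P(B) + P(F|C)·P(C) + P(F|D)·P(D)
      = 0.015·0.17 + 0.061·0.43 + 0.173·0.304 + 0.099·0.096
      = 0.00255 + 0.02623 + 0.052592 + 0.009504 = 0.090876

0.0909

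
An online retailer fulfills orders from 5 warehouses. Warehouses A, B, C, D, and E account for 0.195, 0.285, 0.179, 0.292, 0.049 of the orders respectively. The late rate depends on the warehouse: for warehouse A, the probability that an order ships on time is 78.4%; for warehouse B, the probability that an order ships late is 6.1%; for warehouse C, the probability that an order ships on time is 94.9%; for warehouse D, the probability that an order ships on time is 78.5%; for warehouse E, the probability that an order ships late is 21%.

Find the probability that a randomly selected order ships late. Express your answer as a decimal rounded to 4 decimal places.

0.1417

P(L|A) = 1 − 0.784 = 0.216.
P(L|C) = 1 − 0.949 = 0.051.
P(L|D) = 1 − 0.785 = 0.215.
Summing over the partition,
P(L) = P(L|A)·P(A) + P(L|B)·P(B) + P(L|C)·P(C) + P(L|D)·P(D) + P(L|E)·P(E)
      = 0.216·0.195 + 0.061·0.285 + 0.051·0.179 + 0.215·0.292 + 0.21·0.049
      = 0.04212 + 0.017385 + 0.009129 + 0.06278 + 0.01029 = 0.141704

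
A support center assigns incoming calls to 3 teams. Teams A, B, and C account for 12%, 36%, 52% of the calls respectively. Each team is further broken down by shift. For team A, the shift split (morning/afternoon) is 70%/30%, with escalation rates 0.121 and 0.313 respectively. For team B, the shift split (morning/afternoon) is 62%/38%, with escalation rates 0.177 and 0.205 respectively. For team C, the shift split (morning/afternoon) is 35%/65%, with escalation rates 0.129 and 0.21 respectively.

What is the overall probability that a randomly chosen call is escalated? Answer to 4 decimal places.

P(E|A) = 0.7·0.121 + 0.3·0.313 = 0.0847 + 0.0939 = 0.1786
P(E|B) = 0.62·0.177 + 0.38·0.205 = 0.10974 + 0.0779 = 0.18764
P(E|C) = 0.35·0.129 + 0.65·0.21 = 0.04515 + 0.1365 = 0.18165
Then overall,
P(E) = 0.12·0.1786 + 0.36·0.18764 + 0.52·0.18165
      = 0.021432 + 0.0675504 + 0.094458 = 0.1834404

0.1834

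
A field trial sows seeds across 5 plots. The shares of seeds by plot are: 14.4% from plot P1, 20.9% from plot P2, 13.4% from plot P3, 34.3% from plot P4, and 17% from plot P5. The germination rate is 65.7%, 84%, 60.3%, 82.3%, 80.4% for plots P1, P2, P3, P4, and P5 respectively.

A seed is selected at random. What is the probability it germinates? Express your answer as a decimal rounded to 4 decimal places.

P(G) = P(G|P1)·P(P1) + P(G|P2)·P(P2) + P(G|P3)·P(P3) + P(G|P4)·P(P4) + P(G|P5)·P(P5)
      = 0.657·0.144 + 0.84·0.209 + 0.603·0.134 + 0.823·0.343 + 0.804·0.17
      = 0.094608 + 0.17556 + 0.080802 + 0.282289 + 0.13668 = 0.769939

0.7699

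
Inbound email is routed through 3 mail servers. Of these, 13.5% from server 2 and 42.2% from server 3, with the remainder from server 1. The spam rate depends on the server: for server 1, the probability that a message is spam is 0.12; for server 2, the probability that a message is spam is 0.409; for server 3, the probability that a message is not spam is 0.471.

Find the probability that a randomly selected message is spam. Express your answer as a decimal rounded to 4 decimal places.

0.3316

P(1) = 1 − (0.135 + 0.422) = 0.443.
P(S|3) = 1 − 0.471 = 0.529.
By the law of total probability,
P(S) = P(S|1)·P(1) + P(S|2)·P(2) + P(S|3)·P(3)
      = 0.12·0.443 + 0.409·0.135 + 0.529·0.422
      = 0.05316 + 0.055215 + 0.223238 = 0.331613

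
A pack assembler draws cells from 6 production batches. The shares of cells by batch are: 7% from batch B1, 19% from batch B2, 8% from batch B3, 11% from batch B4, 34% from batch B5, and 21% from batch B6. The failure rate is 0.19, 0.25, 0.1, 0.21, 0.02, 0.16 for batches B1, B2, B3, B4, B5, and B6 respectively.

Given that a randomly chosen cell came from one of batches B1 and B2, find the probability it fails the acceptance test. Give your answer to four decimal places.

Let S = {B1, B2}.
P(S) = 0.07 + 0.19 = 0.26.
P(F ∩ S) = 0.19·0.07 + 0.25·0.19 = 0.0133 + 0.0475 = 0.0608.
P(F | S) = 0.0608 / 0.26 = 0.233846…

P(F|S) ≈ 0.2338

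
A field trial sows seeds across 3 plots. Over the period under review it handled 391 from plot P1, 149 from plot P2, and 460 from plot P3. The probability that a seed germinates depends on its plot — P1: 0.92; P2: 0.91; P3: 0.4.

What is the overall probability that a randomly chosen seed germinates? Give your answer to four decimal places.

Total: 391 + 149 + 460 = 1000.
P(P1) = 391/1000 = 0.391. P(P2) = 149/1000 = 0.149. P(P3) = 460/1000 = 0.46.
Summing over the partition,
P(G) = P(G|P1)·P(P1) + P(G|P2)·P(P2) + P(G|P3)·P(P3)
      = 0.92·0.391 + 0.91·0.149 + 0.4·0.46
      = 0.35972 + 0.13559 + 0.184 = 0.67931

P(G) ≈ 0.6793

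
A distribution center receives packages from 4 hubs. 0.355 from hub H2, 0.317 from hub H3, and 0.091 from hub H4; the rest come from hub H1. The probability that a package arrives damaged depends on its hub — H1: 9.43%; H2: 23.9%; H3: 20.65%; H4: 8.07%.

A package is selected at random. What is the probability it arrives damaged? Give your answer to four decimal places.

0.1800

P(H1) = 1 − (0.355 + 0.317 + 0.091) = 0.237.
Using total probability over the partition,
P(D) = P(D|H1)·P(H1) + P(D|H2)·P(H2) + P(D|H3)·P(H3) + P(D|H4)·P(H4)
      = 0.0943·0.237 + 0.239·0.355 + 0.2065·0.317 + 0.0807·0.091
      = 0.0223491 + 0.084845 + 0.0654605 + 0.0073437 = 0.1799983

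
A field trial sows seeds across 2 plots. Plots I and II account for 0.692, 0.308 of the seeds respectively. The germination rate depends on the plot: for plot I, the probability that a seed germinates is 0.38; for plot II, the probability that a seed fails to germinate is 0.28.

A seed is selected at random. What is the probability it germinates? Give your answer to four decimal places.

P(G|II) = 1 − 0.28 = 0.72.
Summing over the partition,
P(G) = P(G|I)·P(I) + P(G|II)·P(II)
      = 0.38·0.692 + 0.72·0.308
      = 0.26296 + 0.22176 = 0.48472

P(G) ≈ 0.4847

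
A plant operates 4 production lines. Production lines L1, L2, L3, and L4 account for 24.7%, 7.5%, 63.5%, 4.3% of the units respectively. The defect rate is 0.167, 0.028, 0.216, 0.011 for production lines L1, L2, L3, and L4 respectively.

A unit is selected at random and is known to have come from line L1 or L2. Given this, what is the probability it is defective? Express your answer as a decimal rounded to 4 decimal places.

Let S = {L1, L2}.
P(S) = 0.247 + 0.075 = 0.322.
P(D ∩ S) = 0.167·0.247 + 0.028·0.075 = 0.041249 + 0.0021 = 0.043349.
P(D | S) = 0.043349 / 0.322 = 0.134624…

P(D|S) ≈ 0.1346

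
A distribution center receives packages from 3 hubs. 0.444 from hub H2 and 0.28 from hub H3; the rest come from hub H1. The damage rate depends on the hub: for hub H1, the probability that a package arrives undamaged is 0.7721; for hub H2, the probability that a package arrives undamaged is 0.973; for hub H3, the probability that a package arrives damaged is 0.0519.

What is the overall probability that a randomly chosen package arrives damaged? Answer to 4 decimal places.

P(H1) = 1 − (0.444 + 0.28) = 0.276.
P(D|H1) = 1 − 0.7721 = 0.2279.
P(D|H2) = 1 − 0.973 = 0.027.
P(D) = P(D|H1)·P(H1) + P(D|H2)·P(H2) + P(D|H3)·P(H3)
      = 0.2279·0.276 + 0.027·0.444 + 0.0519·0.28
      = 0.0629004 + 0.011988 + 0.014532 = 0.0894204

P(D) ≈ 0.0894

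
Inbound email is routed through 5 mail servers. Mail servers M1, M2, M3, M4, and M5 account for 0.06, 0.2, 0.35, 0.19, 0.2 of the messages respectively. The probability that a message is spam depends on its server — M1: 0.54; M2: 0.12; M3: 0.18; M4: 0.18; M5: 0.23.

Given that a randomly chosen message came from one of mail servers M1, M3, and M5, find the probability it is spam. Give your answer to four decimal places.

0.2318

Let J = {M1, M3, M5}.
P(J) = 0.06 + 0.35 + 0.2 = 0.61.
P(S ∩ J) = 0.54·0.06 + 0.18·0.35 + 0.23·0.2 = 0.0324 + 0.063 + 0.046 = 0.1414.
P(S | J) = 0.1414 / 0.61 = 0.231803…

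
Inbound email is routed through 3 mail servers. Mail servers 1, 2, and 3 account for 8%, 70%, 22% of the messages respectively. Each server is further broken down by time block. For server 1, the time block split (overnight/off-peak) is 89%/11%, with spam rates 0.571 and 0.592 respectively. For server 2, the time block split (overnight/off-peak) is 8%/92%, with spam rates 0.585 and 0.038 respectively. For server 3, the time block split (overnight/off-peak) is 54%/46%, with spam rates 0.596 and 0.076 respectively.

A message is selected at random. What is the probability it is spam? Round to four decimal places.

P(S) ≈ 0.1816

P(S|1) = 0.89·0.571 + 0.11·0.592 = 0.50819 + 0.06512 = 0.57331
P(S|2) = 0.08·0.585 + 0.92·0.038 = 0.0468 + 0.03496 = 0.08176
P(S|3) = 0.54·0.596 + 0.46·0.076 = 0.32184 + 0.03496 = 0.3568
By total probability over the outer partition,
P(S) = 0.08·0.57331 + 0.7·0.08176 + 0.22·0.3568
      = 0.0458648 + 0.057232 + 0.078496 = 0.1815928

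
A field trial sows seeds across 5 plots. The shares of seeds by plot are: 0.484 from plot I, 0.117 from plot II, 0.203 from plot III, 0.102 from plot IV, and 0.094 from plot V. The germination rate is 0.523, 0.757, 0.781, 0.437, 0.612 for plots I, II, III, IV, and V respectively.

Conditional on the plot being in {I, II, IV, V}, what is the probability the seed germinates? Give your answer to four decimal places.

0.5568

Let S = {I, II, IV, V}.
P(S) = 0.484 + 0.117 + 0.102 + 0.094 = 0.797.
P(G ∩ S) = 0.523·0.484 + 0.757·0.117 + 0.437·0.102 + 0.612·0.094 = 0.253132 + 0.088569 + 0.044574 + 0.057528 = 0.443803.
P(G | S) = 0.443803 / 0.797 = 0.556842…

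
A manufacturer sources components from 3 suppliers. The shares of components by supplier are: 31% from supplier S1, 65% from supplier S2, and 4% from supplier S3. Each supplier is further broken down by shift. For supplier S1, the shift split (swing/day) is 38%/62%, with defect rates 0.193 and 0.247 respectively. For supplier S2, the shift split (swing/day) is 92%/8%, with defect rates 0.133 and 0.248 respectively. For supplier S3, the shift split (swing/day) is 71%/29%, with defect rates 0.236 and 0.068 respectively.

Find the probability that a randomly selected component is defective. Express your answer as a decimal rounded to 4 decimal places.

P(D|S1) = 0.38·0.193 + 0.62·0.247 = 0.07334 + 0.15314 = 0.22648
P(D|S2) = 0.92·0.133 + 0.08·0.248 = 0.12236 + 0.01984 = 0.1422
P(D|S3) = 0.71·0.236 + 0.29·0.068 = 0.16756 + 0.01972 = 0.18728
Then overall,
P(D) = 0.31·0.22648 + 0.65·0.1422 + 0.04·0.18728
      = 0.0702088 + 0.09243 + 0.0074912 = 0.17013

0.1701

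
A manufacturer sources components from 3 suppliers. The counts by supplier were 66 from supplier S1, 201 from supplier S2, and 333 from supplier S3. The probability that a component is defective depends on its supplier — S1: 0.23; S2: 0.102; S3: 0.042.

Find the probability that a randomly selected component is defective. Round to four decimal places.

0.0828

Total: 66 + 201 + 333 = 600.
P(S1) = 66/600 = 0.11. P(S2) = 201/600 = 0.335. P(S3) = 333/600 = 0.555.
P(D) = P(D|S1)·P(S1) + P(D|S2)·P(S2) + P(D|S3)·P(S3)
      = 0.23·0.11 + 0.102·0.335 + 0.042·0.555
      = 0.0253 + 0.03417 + 0.02331 = 0.08278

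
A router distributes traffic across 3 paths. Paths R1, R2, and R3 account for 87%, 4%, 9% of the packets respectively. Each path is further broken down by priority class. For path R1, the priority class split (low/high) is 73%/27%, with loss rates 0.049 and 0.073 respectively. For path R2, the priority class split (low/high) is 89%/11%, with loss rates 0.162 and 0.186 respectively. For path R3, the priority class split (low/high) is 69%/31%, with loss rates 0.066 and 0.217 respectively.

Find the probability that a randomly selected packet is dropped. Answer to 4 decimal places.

P(L) ≈ 0.0650

P(L|R1) = 0.73·0.049 + 0.27·0.073 = 0.03577 + 0.01971 = 0.05548
P(L|R2) = 0.89·0.162 + 0.11·0.186 = 0.14418 + 0.02046 = 0.16464
P(L|R3) = 0.69·0.066 + 0.31·0.217 = 0.04554 + 0.06727 = 0.11281
By total probability over the outer partition,
P(L) = 0.87·0.05548 + 0.04·0.16464 + 0.09·0.11281
      = 0.0482676 + 0.0065856 + 0.0101529 = 0.0650061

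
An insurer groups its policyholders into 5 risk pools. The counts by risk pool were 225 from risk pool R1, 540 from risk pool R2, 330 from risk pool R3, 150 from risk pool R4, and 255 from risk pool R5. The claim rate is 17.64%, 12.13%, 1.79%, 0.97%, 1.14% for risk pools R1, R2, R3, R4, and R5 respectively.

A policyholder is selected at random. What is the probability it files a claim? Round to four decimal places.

P(C) ≈ 0.0770

Total: 225 + 540 + 330 + 150 + 255 = 1500.
P(R1) = 225/1500 = 0.15. P(R2) = 540/1500 = 0.36. P(R3) = 330/1500 = 0.22. P(R4) = 150/1500 = 0.1. P(R5) = 255/1500 = 0.17.
P(C) = P(C|R1)·P(R1) + P(C|R2)·P(R2) + P(C|R3)·P(R3) + P(C|R4)·P(R4) + P(C|R5)·P(R5)
      = 0.1764·0.15 + 0.1213·0.36 + 0.0179·0.22 + 0.0097·0.1 + 0.0114·0.17
      = 0.02646 + 0.043668 + 0.003938 + 0.00097 + 0.001938 = 0.076974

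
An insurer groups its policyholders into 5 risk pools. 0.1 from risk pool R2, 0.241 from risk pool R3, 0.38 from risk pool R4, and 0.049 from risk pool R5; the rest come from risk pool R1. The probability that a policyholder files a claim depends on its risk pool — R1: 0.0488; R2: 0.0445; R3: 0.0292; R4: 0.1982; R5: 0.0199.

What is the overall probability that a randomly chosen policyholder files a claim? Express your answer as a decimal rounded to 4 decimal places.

P(R1) = 1 − (0.1 + 0.241 + 0.38 + 0.049) = 0.23.
Using total probability over the partition,
P(C) = P(C|R1)·P(R1) + P(C|R2)·P(R2) + P(C|R3)·P(R3) + P(C|R4)·P(R4) + P(C|R5)·P(R5)
      = 0.0488·0.23 + 0.0445·0.1 + 0.0292·0.241 + 0.1982·0.38 + 0.0199·0.049
      = 0.011224 + 0.00445 + 0.0070372 + 0.075316 + 0.0009751 = 0.0990023

P(C) ≈ 0.0990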